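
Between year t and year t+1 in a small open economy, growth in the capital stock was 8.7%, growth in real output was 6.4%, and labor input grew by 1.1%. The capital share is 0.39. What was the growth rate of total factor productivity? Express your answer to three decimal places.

Labor's share = 1 − 0.39 = 0.61.
The capital stock: 0.39 × 8.7 = 3.393 pp.
Labor input: 0.61 × 1.1 = 0.671 pp.
TFP growth = 6.4 − 4.064 = 2.336%.

2.336%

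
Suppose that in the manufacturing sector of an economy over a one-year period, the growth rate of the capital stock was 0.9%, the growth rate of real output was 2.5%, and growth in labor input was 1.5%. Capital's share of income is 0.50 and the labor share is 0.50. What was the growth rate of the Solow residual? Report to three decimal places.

1.300%

Labor's share = 1 − 0.5 = 0.5.
The capital stock: 0.5 × 0.9 = 0.45 pp.
Labor input: 0.5 × 1.5 = 0.75 pp.
TFP growth = 2.5 − 1.2 = 1.3%.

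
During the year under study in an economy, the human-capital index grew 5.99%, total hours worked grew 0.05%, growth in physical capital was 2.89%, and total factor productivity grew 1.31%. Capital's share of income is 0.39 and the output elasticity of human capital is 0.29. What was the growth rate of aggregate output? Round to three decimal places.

Labor's share = 1 − 0.39 − 0.29 = 0.32.
Physical capital: 0.39 × 2.89 = 1.1271 pp.
The human-capital index: 0.29 × 5.99 = 1.7371 pp.
Total hours worked: 0.32 × 0.05 = 0.016 pp.
Output growth = 1.31 + 2.8802 = 4.1902%.

4.190%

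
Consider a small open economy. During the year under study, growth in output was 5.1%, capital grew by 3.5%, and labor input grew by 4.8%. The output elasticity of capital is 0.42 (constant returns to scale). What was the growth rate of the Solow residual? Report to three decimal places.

Labor's share = 1 − 0.42 = 0.58.
Capital: 0.42 × 3.5 = 1.47 pp.
Labor input: 0.58 × 4.8 = 2.784 pp.
TFP growth = 5.1 − 4.254 = 0.846%.

The Solow residual growth was 0.846%.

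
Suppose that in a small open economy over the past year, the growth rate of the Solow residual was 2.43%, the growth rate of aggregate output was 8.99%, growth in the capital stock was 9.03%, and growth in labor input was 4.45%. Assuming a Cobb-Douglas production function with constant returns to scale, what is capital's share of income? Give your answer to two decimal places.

Capital's share of income is 0.46.

gY = gA + α·gK + (1−α)·gL, so gY − gA − gL = α(gK − gL).
8.99 − 2.43 − 4.45 = α × (9.03 − 4.45).
2.11 = 4.58 α, so α = 0.4607.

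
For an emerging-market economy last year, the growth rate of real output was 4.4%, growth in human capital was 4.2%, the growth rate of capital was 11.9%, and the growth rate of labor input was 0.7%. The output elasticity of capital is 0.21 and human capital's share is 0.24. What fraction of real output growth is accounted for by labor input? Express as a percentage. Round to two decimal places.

8.75%

Labor's share = 1 − 0.21 − 0.24 = 0.55.
Labor input contributed 0.55 × 0.7 = 0.385 pp.
Share of growth = 0.385 / 4.4 × 100 = 8.75%.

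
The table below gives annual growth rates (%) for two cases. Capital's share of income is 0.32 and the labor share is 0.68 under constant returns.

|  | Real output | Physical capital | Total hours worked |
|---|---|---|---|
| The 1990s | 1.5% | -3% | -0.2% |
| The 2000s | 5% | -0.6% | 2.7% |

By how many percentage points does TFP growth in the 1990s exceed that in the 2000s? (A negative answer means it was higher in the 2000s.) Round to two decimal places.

Labor's share = 1 − 0.32 = 0.68.
The 1990s: TFP = 1.5 + 0.96 + 0.136 = 2.596%.
The 2000s: TFP = 5 + 0.192 − 1.836 = 3.356%.
Difference = 2.596 − (3.356) = -0.76 pp.

-0.76 percentage points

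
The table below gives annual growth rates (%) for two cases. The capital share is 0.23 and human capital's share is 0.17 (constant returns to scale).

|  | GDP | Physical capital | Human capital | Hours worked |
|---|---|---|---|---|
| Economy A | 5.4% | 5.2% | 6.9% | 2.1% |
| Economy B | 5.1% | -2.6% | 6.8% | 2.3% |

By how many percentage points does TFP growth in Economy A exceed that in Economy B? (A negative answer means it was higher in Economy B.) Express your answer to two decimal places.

Labor's share = 1 − 0.23 − 0.17 = 0.6.
Economy A: TFP = 5.4 − 1.196 − 1.173 − 1.26 = 1.771%.
Economy B: TFP = 5.1 + 0.598 − 1.156 − 1.38 = 3.162%.
Difference = 1.771 − (3.162) = -1.391 pp.

-1.39 percentage points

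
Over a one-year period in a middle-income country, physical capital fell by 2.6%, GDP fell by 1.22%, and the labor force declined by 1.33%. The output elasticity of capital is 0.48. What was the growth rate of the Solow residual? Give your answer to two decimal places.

Labor's share = 1 − 0.48 = 0.52.
Physical capital: 0.48 × (-2.6) = -1.248 pp.
The labor force: 0.52 × (-1.33) = -0.6916 pp.
TFP growth = -1.22 + 1.9396 = 0.7196%.

0.72%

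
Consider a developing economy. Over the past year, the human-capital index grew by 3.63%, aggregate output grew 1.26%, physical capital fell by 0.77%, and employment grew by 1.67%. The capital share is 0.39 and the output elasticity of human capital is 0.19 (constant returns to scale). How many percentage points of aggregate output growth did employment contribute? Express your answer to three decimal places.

0.701 percentage points

Labor's share = 1 − 0.39 − 0.19 = 0.42.
Contribution = share × growth = 0.42 × 1.67 = 0.7014 pp.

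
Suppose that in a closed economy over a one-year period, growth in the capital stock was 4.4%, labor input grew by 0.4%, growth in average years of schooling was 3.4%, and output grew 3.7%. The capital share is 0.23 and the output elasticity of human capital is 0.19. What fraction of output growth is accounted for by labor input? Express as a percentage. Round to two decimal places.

Labor's share = 1 − 0.23 − 0.19 = 0.58.
Labor input contributed 0.58 × 0.4 = 0.232 pp.
Share of growth = 0.232 / 3.7 × 100 = 6.2703%.

6.27%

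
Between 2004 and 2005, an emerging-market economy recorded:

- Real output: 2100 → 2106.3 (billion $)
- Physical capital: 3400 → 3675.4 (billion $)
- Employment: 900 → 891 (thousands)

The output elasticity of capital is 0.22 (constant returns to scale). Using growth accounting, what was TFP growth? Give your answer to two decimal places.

Real output growth = (2106.3 − 2100) / 2100 = 0.3%.
Physical capital growth = (3675.4 − 3400) / 3400 = 8.1%.
Employment growth = (891 − 900) / 900 = -1%.
Labor's share = 1 − 0.22 = 0.78.
Physical capital: 0.22 × 8.1 = 1.782 pp.
Employment: 0.78 × (-1) = -0.78 pp.
TFP growth = 0.3 − 1.002 = -0.702%.

-0.70%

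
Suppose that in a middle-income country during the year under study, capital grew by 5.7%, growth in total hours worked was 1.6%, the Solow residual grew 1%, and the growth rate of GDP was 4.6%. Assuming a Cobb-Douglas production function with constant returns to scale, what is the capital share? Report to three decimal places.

gY = gA + α·gK + (1−α)·gL, so gY − gA − gL = α(gK − gL).
4.6 − 1 − 1.6 = α × (5.7 − 1.6).
2 = 4.1 α, so α = 0.4878.

α = 0.488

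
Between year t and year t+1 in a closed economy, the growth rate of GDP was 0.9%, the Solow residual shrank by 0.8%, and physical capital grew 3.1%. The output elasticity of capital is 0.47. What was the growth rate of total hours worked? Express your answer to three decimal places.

Labor's share = 1 − 0.47 = 0.53.
gY = gA + 0.47×3.1 + 0.53×g.
0.53×g = 0.9 + 0.8 − 1.457 = 0.243.
g = 0.243 / 0.53 = 0.45849%.

0.458%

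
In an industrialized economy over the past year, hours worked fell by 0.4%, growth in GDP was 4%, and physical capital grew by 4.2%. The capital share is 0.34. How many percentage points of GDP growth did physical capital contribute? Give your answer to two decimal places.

1.43

Contribution = share × growth = 0.34 × 4.2 = 1.428 pp.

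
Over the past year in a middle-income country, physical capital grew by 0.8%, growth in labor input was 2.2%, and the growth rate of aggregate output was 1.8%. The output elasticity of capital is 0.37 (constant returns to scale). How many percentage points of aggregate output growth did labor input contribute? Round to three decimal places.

Labor's share = 1 − 0.37 = 0.63.
Contribution = share × growth = 0.63 × 2.2 = 1.386 pp.

1.386 percentage points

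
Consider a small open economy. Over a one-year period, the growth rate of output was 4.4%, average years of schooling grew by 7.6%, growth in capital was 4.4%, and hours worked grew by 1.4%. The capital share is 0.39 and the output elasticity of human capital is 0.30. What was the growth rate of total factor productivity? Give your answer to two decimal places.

-0.03%

Labor's share = 1 − 0.39 − 0.3 = 0.31.
Capital: 0.39 × 4.4 = 1.716 pp.
Average years of schooling: 0.3 × 7.6 = 2.28 pp.
Hours worked: 0.31 × 1.4 = 0.434 pp.
TFP growth = 4.4 − 4.43 = -0.03%.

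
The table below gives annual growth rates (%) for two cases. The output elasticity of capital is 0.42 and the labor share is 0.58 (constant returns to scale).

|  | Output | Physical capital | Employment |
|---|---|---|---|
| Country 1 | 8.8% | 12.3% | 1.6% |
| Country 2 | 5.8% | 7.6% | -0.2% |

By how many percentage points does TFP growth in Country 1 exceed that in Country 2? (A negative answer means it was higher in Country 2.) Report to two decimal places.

Labor's share = 1 − 0.42 = 0.58.
Country 1: TFP = 8.8 − 5.166 − 0.928 = 2.706%.
Country 2: TFP = 5.8 − 3.192 + 0.116 = 2.724%.
Difference = 2.706 − (2.724) = -0.018 pp.

-0.02 percentage points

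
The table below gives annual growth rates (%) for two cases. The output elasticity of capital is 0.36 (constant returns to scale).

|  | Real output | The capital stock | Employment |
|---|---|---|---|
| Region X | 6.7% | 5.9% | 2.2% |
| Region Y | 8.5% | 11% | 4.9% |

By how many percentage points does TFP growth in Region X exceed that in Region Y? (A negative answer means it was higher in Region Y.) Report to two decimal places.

1.76 percentage points

Labor's share = 1 − 0.36 = 0.64.
Region X: TFP = 6.7 − 2.124 − 1.408 = 3.168%.
Region Y: TFP = 8.5 − 3.96 − 3.136 = 1.404%.
Difference = 3.168 − (1.404) = 1.764 pp.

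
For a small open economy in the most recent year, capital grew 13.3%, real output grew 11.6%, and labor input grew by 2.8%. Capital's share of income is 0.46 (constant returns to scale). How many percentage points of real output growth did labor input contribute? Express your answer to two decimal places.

1.51

Labor's share = 1 − 0.46 = 0.54.
Contribution = share × growth = 0.54 × 2.8 = 1.512 pp.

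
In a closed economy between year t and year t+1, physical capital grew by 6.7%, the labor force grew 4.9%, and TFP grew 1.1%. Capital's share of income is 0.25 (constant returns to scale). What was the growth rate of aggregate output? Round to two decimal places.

6.45%

Labor's share = 1 − 0.25 = 0.75.
Physical capital: 0.25 × 6.7 = 1.675 pp.
The labor force: 0.75 × 4.9 = 3.675 pp.
Output growth = 1.1 + 5.35 = 6.45%.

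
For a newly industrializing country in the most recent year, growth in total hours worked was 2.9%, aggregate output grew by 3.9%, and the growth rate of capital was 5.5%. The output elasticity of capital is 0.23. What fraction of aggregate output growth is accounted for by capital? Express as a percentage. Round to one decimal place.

Capital accounted for 32.4% of growth.

Capital contributed 0.23 × 5.5 = 1.265 pp.
Share of growth = 1.265 / 3.9 × 100 = 32.436%.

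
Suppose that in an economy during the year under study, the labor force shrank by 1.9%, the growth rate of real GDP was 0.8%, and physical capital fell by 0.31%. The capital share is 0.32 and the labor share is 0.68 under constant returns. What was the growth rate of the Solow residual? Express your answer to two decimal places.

2.19%

Labor's share = 1 − 0.32 = 0.68.
Physical capital: 0.32 × (-0.31) = -0.0992 pp.
The labor force: 0.68 × (-1.9) = -1.292 pp.
TFP growth = 0.8 + 1.3912 = 2.1912%.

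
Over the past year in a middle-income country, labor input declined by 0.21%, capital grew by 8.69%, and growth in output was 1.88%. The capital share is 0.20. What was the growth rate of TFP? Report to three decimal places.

Labor's share = 1 − 0.2 = 0.8.
Capital: 0.2 × 8.69 = 1.738 pp.
Labor input: 0.8 × (-0.21) = -0.168 pp.
TFP growth = 1.88 − 1.57 = 0.31%.

0.310%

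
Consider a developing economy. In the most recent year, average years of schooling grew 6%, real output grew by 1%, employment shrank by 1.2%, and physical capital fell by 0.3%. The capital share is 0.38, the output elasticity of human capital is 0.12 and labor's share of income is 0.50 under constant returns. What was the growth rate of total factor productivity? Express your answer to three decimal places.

0.994%

Labor's share = 1 − 0.38 − 0.12 = 0.5.
Physical capital: 0.38 × (-0.3) = -0.114 pp.
Average years of schooling: 0.12 × 6 = 0.72 pp.
Employment: 0.5 × (-1.2) = -0.6 pp.
TFP growth = 1 − 0.006 = 0.994%.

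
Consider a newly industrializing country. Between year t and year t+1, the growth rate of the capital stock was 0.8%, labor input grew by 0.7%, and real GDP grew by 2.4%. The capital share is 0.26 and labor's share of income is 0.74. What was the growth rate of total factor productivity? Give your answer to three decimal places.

Labor's share = 1 − 0.26 = 0.74.
The capital stock: 0.26 × 0.8 = 0.208 pp.
Labor input: 0.74 × 0.7 = 0.518 pp.
TFP growth = 2.4 − 0.726 = 1.674%.

Total factor productivity growth was 1.674%.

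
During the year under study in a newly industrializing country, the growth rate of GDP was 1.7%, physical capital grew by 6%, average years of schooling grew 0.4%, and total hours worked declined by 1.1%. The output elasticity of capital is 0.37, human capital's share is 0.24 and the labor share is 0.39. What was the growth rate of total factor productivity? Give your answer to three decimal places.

-0.187%

Labor's share = 1 − 0.37 − 0.24 = 0.39.
Physical capital: 0.37 × 6 = 2.22 pp.
Average years of schooling: 0.24 × 0.4 = 0.096 pp.
Total hours worked: 0.39 × (-1.1) = -0.429 pp.
TFP growth = 1.7 − 1.887 = -0.187%.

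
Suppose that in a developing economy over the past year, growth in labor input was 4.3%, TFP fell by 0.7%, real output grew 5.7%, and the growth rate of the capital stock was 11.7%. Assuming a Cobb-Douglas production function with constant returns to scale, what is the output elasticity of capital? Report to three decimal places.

gY = gA + α·gK + (1−α)·gL, so gY − gA − gL = α(gK − gL).
5.7 + 0.7 − 4.3 = α × (11.7 − 4.3).
2.1 = 7.4 α, so α = 0.28378.

The output elasticity of capital is 0.284.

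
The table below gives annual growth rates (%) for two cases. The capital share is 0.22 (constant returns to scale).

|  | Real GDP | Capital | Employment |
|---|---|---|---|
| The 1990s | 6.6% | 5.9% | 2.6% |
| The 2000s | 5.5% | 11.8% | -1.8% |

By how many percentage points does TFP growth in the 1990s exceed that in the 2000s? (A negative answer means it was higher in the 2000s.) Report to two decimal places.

-1.03 percentage points

Labor's share = 1 − 0.22 = 0.78.
The 1990s: TFP = 6.6 − 1.298 − 2.028 = 3.274%.
The 2000s: TFP = 5.5 − 2.596 + 1.404 = 4.308%.
Difference = 3.274 − (4.308) = -1.034 pp.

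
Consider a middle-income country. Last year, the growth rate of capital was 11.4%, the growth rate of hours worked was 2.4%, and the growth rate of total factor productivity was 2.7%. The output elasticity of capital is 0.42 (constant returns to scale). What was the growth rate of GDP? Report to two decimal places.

8.88%

Labor's share = 1 − 0.42 = 0.58.
Capital: 0.42 × 11.4 = 4.788 pp.
Hours worked: 0.58 × 2.4 = 1.392 pp.
Output growth = 2.7 + 6.18 = 8.88%.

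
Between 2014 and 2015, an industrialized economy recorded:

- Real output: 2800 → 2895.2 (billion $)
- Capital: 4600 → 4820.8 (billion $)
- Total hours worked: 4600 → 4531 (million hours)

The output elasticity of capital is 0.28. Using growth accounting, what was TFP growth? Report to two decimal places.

3.14%

Real output growth = (2895.2 − 2800) / 2800 = 3.4%.
Capital growth = (4820.8 − 4600) / 4600 = 4.8%.
Total hours worked growth = (4531 − 4600) / 4600 = -1.5%.
Labor's share = 1 − 0.28 = 0.72.
Capital: 0.28 × 4.8 = 1.344 pp.
Total hours worked: 0.72 × (-1.5) = -1.08 pp.
TFP growth = 3.4 − 0.264 = 3.136%.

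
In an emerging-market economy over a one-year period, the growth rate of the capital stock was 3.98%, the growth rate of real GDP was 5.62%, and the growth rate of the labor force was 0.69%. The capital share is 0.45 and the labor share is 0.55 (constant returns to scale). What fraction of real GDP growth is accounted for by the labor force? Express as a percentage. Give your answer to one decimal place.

The labor force accounted for 6.8% of growth.

Labor's share = 1 − 0.45 = 0.55.
The labor force contributed 0.55 × 0.69 = 0.3795 pp.
Share of growth = 0.3795 / 5.62 × 100 = 6.753%.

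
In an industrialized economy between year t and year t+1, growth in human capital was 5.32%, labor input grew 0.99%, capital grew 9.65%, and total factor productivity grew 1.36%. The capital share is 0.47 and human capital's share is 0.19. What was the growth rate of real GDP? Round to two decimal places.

Labor's share = 1 − 0.47 − 0.19 = 0.34.
Capital: 0.47 × 9.65 = 4.5355 pp.
Human capital: 0.19 × 5.32 = 1.0108 pp.
Labor input: 0.34 × 0.99 = 0.3366 pp.
Output growth = 1.36 + 5.8829 = 7.2429%.

Real GDP growth was 7.24%.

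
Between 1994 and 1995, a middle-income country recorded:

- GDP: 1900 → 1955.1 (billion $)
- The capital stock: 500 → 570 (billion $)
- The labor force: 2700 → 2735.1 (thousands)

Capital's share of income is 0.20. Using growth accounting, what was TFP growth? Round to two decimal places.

-0.94%

GDP growth = (1955.1 − 1900) / 1900 = 2.9%.
The capital stock growth = (570 − 500) / 500 = 14%.
The labor force growth = (2735.1 − 2700) / 2700 = 1.3%.
Labor's share = 1 − 0.2 = 0.8.
The capital stock: 0.2 × 14 = 2.8 pp.
The labor force: 0.8 × 1.3 = 1.04 pp.
TFP growth = 2.9 − 3.84 = -0.94%.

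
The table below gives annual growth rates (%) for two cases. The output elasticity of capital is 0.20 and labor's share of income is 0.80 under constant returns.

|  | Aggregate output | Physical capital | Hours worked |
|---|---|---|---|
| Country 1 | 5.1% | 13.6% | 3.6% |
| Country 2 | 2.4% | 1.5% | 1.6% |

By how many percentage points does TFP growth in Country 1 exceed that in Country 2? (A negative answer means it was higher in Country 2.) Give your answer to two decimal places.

-1.32 percentage points

Labor's share = 1 − 0.2 = 0.8.
Country 1: TFP = 5.1 − 2.72 − 2.88 = -0.5%.
Country 2: TFP = 2.4 − 0.3 − 1.28 = 0.82%.
Difference = -0.5 − (0.82) = -1.32 pp.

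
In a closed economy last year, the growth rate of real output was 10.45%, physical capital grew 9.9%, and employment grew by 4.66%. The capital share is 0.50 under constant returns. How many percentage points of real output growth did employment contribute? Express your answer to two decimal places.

Labor's share = 1 − 0.5 = 0.5.
Contribution = share × growth = 0.5 × 4.66 = 2.33 pp.

2.33 percentage points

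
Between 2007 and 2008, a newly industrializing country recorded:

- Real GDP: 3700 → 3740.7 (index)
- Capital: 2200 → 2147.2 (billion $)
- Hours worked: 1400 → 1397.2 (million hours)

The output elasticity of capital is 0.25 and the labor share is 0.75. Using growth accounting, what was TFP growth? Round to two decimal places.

Real GDP growth = (3740.7 − 3700) / 3700 = 1.1%.
Capital growth = (2147.2 − 2200) / 2200 = -2.4%.
Hours worked growth = (1397.2 − 1400) / 1400 = -0.2%.
Labor's share = 1 − 0.25 = 0.75.
Capital: 0.25 × (-2.4) = -0.6 pp.
Hours worked: 0.75 × (-0.2) = -0.15 pp.
TFP growth = 1.1 + 0.75 = 1.85%.

1.85%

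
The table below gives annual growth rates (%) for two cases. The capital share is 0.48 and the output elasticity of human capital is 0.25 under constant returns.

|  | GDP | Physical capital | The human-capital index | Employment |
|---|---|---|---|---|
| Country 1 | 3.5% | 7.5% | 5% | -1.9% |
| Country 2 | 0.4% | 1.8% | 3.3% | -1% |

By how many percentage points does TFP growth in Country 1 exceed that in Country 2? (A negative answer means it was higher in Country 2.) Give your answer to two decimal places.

0.18 percentage points

Labor's share = 1 − 0.48 − 0.25 = 0.27.
Country 1: TFP = 3.5 − 3.6 − 1.25 + 0.513 = -0.837%.
Country 2: TFP = 0.4 − 0.864 − 0.825 + 0.27 = -1.019%.
Difference = -0.837 − (-1.019) = 0.182 pp.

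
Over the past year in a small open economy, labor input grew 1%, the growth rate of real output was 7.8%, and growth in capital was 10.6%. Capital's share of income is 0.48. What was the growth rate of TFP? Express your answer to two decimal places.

TFP grew 2.19%.

Labor's share = 1 − 0.48 = 0.52.
Capital: 0.48 × 10.6 = 5.088 pp.
Labor input: 0.52 × 1 = 0.52 pp.
TFP growth = 7.8 − 5.608 = 2.192%.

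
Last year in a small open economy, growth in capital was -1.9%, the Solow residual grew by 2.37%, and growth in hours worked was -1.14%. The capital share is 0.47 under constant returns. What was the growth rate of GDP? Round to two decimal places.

GDP growth was 0.87%.

Labor's share = 1 − 0.47 = 0.53.
Capital: 0.47 × (-1.9) = -0.893 pp.
Hours worked: 0.53 × (-1.14) = -0.6042 pp.
Output growth = 2.37 + (-1.4972) = 0.8728%.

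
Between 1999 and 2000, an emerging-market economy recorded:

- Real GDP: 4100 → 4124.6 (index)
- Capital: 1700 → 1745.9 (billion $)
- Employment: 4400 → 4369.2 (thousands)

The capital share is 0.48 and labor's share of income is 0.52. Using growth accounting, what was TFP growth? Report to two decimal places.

-0.33%

Real GDP growth = (4124.6 − 4100) / 4100 = 0.6%.
Capital growth = (1745.9 − 1700) / 1700 = 2.7%.
Employment growth = (4369.2 − 4400) / 4400 = -0.7%.
Labor's share = 1 − 0.48 = 0.52.
Capital: 0.48 × 2.7 = 1.296 pp.
Employment: 0.52 × (-0.7) = -0.364 pp.
TFP growth = 0.6 − 0.932 = -0.332%.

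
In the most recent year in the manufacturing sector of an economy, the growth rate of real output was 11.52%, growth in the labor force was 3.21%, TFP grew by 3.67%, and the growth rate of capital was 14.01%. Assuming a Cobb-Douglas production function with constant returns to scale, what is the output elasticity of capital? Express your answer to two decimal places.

gY = gA + α·gK + (1−α)·gL, so gY − gA − gL = α(gK − gL).
11.52 − 3.67 − 3.21 = α × (14.01 − 3.21).
4.64 = 10.8 α, so α = 0.4296.

α = 0.43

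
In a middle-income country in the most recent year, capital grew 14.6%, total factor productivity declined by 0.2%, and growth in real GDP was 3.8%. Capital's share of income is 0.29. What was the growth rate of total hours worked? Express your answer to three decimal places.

Labor's share = 1 − 0.29 = 0.71.
gY = gA + 0.29×14.6 + 0.71×g.
0.71×g = 3.8 + 0.2 − 4.234 = -0.234.
g = -0.234 / 0.71 = -0.32958%.

-0.330%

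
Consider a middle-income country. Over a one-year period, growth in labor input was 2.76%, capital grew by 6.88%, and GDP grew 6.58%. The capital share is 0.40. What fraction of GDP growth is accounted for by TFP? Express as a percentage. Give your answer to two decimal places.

TFP accounted for 33.01% of growth.

Labor's share = 1 − 0.4 = 0.6.
Capital: 0.4 × 6.88 = 2.752 pp.
Labor input: 0.6 × 2.76 = 1.656 pp.
TFP growth = 6.58 − 4.408 = 2.172%.
TFP share of growth = 2.172 / 6.58 × 100 = 33.0091%.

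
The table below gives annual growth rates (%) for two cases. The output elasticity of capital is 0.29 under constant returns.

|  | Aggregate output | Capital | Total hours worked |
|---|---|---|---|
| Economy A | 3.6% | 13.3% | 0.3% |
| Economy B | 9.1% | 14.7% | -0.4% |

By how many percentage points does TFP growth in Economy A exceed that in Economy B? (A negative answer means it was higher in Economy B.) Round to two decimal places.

-5.59 percentage points

Labor's share = 1 − 0.29 = 0.71.
Economy A: TFP = 3.6 − 3.857 − 0.213 = -0.47%.
Economy B: TFP = 9.1 − 4.263 + 0.284 = 5.121%.
Difference = -0.47 − (5.121) = -5.591 pp.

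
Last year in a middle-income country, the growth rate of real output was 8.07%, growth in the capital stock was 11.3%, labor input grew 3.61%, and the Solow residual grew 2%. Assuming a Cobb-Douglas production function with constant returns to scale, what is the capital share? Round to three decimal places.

gY = gA + α·gK + (1−α)·gL, so gY − gA − gL = α(gK − gL).
8.07 − 2 − 3.61 = α × (11.3 − 3.61).
2.46 = 7.69 α, so α = 0.3199.

α = 0.320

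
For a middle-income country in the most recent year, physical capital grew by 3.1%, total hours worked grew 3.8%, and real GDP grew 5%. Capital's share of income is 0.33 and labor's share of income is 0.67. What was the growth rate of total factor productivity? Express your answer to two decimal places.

1.43%

Labor's share = 1 − 0.33 = 0.67.
Physical capital: 0.33 × 3.1 = 1.023 pp.
Total hours worked: 0.67 × 3.8 = 2.546 pp.
TFP growth = 5 − 3.569 = 1.431%.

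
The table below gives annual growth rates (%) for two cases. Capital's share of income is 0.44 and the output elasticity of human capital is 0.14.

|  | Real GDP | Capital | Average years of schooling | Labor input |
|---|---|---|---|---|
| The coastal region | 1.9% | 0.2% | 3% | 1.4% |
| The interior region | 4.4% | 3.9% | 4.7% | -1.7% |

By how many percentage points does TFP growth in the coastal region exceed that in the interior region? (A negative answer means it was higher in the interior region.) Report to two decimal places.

-1.94 percentage points

Labor's share = 1 − 0.44 − 0.14 = 0.42.
The coastal region: TFP = 1.9 − 0.088 − 0.42 − 0.588 = 0.804%.
The interior region: TFP = 4.4 − 1.716 − 0.658 + 0.714 = 2.74%.
Difference = 0.804 − (2.74) = -1.936 pp.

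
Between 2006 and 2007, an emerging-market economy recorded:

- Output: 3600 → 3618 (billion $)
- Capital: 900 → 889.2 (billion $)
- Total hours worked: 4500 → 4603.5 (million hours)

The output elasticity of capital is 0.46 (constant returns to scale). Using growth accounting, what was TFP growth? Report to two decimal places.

Output growth = (3618 − 3600) / 3600 = 0.5%.
Capital growth = (889.2 − 900) / 900 = -1.2%.
Total hours worked growth = (4603.5 − 4500) / 4500 = 2.3%.
Labor's share = 1 − 0.46 = 0.54.
Capital: 0.46 × (-1.2) = -0.552 pp.
Total hours worked: 0.54 × 2.3 = 1.242 pp.
TFP growth = 0.5 − 0.69 = -0.19%.

-0.19%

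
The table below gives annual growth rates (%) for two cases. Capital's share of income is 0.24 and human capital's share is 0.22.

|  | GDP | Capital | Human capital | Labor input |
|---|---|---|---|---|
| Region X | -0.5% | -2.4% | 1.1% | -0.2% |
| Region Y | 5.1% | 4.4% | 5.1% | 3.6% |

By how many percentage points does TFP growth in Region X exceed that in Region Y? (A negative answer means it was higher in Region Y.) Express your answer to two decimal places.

-1.04 percentage points

Labor's share = 1 − 0.24 − 0.22 = 0.54.
Region X: TFP = -0.5 + 0.576 − 0.242 + 0.108 = -0.058%.
Region Y: TFP = 5.1 − 1.056 − 1.122 − 1.944 = 0.978%.
Difference = -0.058 − (0.978) = -1.036 pp.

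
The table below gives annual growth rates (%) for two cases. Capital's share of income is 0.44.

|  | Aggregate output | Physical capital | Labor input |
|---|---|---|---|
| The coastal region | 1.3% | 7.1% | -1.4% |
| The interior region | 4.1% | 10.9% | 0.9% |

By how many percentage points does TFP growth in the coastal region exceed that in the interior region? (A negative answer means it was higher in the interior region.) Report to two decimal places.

0.16 percentage points

Labor's share = 1 − 0.44 = 0.56.
The coastal region: TFP = 1.3 − 3.124 + 0.784 = -1.04%.
The interior region: TFP = 4.1 − 4.796 − 0.504 = -1.2%.
Difference = -1.04 − (-1.2) = 0.16 pp.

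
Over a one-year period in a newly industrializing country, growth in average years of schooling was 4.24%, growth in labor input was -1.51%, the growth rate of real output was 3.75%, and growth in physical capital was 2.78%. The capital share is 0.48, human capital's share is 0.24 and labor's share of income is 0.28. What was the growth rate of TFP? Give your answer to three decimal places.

TFP grew 1.821%.

Labor's share = 1 − 0.48 − 0.24 = 0.28.
Physical capital: 0.48 × 2.78 = 1.3344 pp.
Average years of schooling: 0.24 × 4.24 = 1.0176 pp.
Labor input: 0.28 × (-1.51) = -0.4228 pp.
TFP growth = 3.75 − 1.9292 = 1.8208%.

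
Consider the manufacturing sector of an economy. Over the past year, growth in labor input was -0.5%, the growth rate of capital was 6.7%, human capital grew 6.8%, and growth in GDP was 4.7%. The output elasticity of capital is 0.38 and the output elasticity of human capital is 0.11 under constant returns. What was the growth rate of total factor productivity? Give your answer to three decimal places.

Total factor productivity grew 1.661%.

Labor's share = 1 − 0.38 − 0.11 = 0.51.
Capital: 0.38 × 6.7 = 2.546 pp.
Human capital: 0.11 × 6.8 = 0.748 pp.
Labor input: 0.51 × (-0.5) = -0.255 pp.
TFP growth = 4.7 − 3.039 = 1.661%.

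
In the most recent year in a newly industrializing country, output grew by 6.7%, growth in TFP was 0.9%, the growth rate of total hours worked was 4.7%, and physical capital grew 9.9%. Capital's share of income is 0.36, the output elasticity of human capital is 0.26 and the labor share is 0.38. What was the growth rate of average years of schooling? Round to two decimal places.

1.73%

Labor's share = 1 − 0.36 − 0.26 = 0.38.
gY = gA + 0.36×9.9 + 0.38×4.7 + 0.26×g.
0.26×g = 6.7 − 0.9 − 5.35 = 0.45.
g = 0.45 / 0.26 = 1.7308%.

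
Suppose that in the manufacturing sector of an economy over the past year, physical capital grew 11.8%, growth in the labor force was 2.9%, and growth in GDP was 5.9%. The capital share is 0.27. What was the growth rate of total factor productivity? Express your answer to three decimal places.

Labor's share = 1 − 0.27 = 0.73.
Physical capital: 0.27 × 11.8 = 3.186 pp.
The labor force: 0.73 × 2.9 = 2.117 pp.
TFP growth = 5.9 − 5.303 = 0.597%.

Total factor productivity grew 0.597%.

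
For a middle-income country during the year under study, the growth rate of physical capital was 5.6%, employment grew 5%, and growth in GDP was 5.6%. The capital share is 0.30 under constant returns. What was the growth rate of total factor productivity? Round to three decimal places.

Total factor productivity growth was 0.420%.

Labor's share = 1 − 0.3 = 0.7.
Physical capital: 0.3 × 5.6 = 1.68 pp.
Employment: 0.7 × 5 = 3.5 pp.
TFP growth = 5.6 − 5.18 = 0.42%.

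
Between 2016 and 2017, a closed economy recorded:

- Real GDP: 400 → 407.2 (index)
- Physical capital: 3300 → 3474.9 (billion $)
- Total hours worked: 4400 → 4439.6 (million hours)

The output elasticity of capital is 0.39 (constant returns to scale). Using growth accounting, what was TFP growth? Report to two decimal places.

-0.82%

Real GDP growth = (407.2 − 400) / 400 = 1.8%.
Physical capital growth = (3474.9 − 3300) / 3300 = 5.3%.
Total hours worked growth = (4439.6 − 4400) / 4400 = 0.9%.
Labor's share = 1 − 0.39 = 0.61.
Physical capital: 0.39 × 5.3 = 2.067 pp.
Total hours worked: 0.61 × 0.9 = 0.549 pp.
TFP growth = 1.8 − 2.616 = -0.816%.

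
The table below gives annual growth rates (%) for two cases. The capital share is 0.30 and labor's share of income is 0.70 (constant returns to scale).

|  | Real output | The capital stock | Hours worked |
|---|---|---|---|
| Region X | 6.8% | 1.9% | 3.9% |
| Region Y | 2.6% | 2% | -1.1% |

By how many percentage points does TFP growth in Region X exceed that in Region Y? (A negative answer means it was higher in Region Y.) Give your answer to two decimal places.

0.73 percentage points

Labor's share = 1 − 0.3 = 0.7.
Region X: TFP = 6.8 − 0.57 − 2.73 = 3.5%.
Region Y: TFP = 2.6 − 0.6 + 0.77 = 2.77%.
Difference = 3.5 − (2.77) = 0.73 pp.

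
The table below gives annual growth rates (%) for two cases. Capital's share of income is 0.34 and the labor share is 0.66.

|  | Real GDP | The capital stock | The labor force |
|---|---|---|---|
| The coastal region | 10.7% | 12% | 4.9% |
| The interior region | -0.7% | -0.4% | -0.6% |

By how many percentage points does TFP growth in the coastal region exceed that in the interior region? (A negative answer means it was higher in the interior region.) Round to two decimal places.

3.55 percentage points

Labor's share = 1 − 0.34 = 0.66.
The coastal region: TFP = 10.7 − 4.08 − 3.234 = 3.386%.
The interior region: TFP = -0.7 + 0.136 + 0.396 = -0.168%.
Difference = 3.386 − (-0.168) = 3.554 pp.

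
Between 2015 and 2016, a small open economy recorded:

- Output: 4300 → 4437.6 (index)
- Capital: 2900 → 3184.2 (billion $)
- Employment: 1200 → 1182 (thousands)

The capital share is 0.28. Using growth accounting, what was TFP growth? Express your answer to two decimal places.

TFP growth was 1.54%.

Output growth = (4437.6 − 4300) / 4300 = 3.2%.
Capital growth = (3184.2 − 2900) / 2900 = 9.8%.
Employment growth = (1182 − 1200) / 1200 = -1.5%.
Labor's share = 1 − 0.28 = 0.72.
Capital: 0.28 × 9.8 = 2.744 pp.
Employment: 0.72 × (-1.5) = -1.08 pp.
TFP growth = 3.2 − 1.664 = 1.536%.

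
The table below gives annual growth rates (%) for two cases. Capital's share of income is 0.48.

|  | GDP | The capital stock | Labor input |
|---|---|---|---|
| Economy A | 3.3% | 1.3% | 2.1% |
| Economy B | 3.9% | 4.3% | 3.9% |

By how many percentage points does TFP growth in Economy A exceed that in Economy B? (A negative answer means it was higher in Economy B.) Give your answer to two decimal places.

Labor's share = 1 − 0.48 = 0.52.
Economy A: TFP = 3.3 − 0.624 − 1.092 = 1.584%.
Economy B: TFP = 3.9 − 2.064 − 2.028 = -0.192%.
Difference = 1.584 − (-0.192) = 1.776 pp.

1.78 percentage points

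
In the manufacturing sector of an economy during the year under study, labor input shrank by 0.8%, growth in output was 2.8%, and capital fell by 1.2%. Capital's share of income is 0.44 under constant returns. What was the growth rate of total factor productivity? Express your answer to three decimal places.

3.776%

Labor's share = 1 − 0.44 = 0.56.
Capital: 0.44 × (-1.2) = -0.528 pp.
Labor input: 0.56 × (-0.8) = -0.448 pp.
TFP growth = 2.8 + 0.976 = 3.776%.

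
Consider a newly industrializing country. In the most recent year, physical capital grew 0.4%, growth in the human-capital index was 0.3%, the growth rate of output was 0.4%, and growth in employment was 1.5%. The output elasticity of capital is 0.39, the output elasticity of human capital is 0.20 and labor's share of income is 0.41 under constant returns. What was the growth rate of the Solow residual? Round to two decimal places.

Labor's share = 1 − 0.39 − 0.2 = 0.41.
Physical capital: 0.39 × 0.4 = 0.156 pp.
The human-capital index: 0.2 × 0.3 = 0.06 pp.
Employment: 0.41 × 1.5 = 0.615 pp.
TFP growth = 0.4 − 0.831 = -0.431%.

-0.43%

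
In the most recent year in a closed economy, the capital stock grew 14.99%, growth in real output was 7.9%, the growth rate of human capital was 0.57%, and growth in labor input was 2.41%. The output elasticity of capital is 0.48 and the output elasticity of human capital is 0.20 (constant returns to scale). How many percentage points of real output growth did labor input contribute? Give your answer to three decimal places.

0.771 pp

Labor's share = 1 − 0.48 − 0.2 = 0.32.
Contribution = share × growth = 0.32 × 2.41 = 0.7712 pp.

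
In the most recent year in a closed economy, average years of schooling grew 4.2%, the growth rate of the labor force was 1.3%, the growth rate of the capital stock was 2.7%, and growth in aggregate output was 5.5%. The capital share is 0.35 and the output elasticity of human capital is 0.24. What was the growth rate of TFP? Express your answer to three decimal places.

TFP growth was 3.014%.

Labor's share = 1 − 0.35 − 0.24 = 0.41.
The capital stock: 0.35 × 2.7 = 0.945 pp.
Average years of schooling: 0.24 × 4.2 = 1.008 pp.
The labor force: 0.41 × 1.3 = 0.533 pp.
TFP growth = 5.5 − 2.486 = 3.014%.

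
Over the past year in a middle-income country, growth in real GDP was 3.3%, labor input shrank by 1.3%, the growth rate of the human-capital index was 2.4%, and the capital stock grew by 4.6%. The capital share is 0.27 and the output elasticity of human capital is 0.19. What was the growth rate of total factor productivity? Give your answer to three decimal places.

Labor's share = 1 − 0.27 − 0.19 = 0.54.
The capital stock: 0.27 × 4.6 = 1.242 pp.
The human-capital index: 0.19 × 2.4 = 0.456 pp.
Labor input: 0.54 × (-1.3) = -0.702 pp.
TFP growth = 3.3 − 0.996 = 2.304%.

2.304%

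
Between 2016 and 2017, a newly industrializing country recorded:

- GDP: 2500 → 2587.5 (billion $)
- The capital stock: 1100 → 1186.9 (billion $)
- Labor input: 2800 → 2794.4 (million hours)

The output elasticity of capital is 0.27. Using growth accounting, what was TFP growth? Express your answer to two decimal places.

GDP growth = (2587.5 − 2500) / 2500 = 3.5%.
The capital stock growth = (1186.9 − 1100) / 1100 = 7.9%.
Labor input growth = (2794.4 − 2800) / 2800 = -0.2%.
Labor's share = 1 − 0.27 = 0.73.
The capital stock: 0.27 × 7.9 = 2.133 pp.
Labor input: 0.73 × (-0.2) = -0.146 pp.
TFP growth = 3.5 − 1.987 = 1.513%.

TFP growth was 1.51%.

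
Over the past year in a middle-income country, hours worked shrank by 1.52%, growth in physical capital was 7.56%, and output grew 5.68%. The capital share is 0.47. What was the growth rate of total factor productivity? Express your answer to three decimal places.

2.932%

Labor's share = 1 − 0.47 = 0.53.
Physical capital: 0.47 × 7.56 = 3.5532 pp.
Hours worked: 0.53 × (-1.52) = -0.8056 pp.
TFP growth = 5.68 − 2.7476 = 2.9324%.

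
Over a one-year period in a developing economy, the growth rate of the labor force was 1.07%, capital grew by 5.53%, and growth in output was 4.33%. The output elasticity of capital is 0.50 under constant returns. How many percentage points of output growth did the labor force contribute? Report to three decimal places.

Labor's share = 1 − 0.5 = 0.5.
Contribution = share × growth = 0.5 × 1.07 = 0.535 pp.

0.535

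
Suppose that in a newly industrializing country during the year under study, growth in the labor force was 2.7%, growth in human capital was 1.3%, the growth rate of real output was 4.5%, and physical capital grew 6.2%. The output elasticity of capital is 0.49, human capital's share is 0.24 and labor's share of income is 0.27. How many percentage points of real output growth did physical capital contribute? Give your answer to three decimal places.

Contribution = share × growth = 0.49 × 6.2 = 3.038 pp.

3.038 pp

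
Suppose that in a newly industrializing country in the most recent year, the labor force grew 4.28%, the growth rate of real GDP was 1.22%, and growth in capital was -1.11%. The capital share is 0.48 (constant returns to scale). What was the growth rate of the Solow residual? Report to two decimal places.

-0.47%

Labor's share = 1 − 0.48 = 0.52.
Capital: 0.48 × (-1.11) = -0.5328 pp.
The labor force: 0.52 × 4.28 = 2.2256 pp.
TFP growth = 1.22 − 1.6928 = -0.4728%.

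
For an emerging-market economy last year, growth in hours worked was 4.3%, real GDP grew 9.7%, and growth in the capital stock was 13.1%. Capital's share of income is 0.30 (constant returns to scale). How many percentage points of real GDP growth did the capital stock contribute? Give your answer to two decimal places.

Contribution = share × growth = 0.3 × 13.1 = 3.93 pp.

3.93 pp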